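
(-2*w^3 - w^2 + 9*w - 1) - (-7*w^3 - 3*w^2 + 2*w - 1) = 5*w^3 + 2*w^2 + 7*w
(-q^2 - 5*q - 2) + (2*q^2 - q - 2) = q^2 - 6*q - 4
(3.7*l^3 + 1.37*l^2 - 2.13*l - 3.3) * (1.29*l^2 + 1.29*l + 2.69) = 4.773*l^5 + 6.5403*l^4 + 8.9726*l^3 - 3.3194*l^2 - 9.9867*l - 8.877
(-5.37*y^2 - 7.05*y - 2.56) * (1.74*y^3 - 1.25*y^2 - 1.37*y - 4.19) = -9.3438*y^5 - 5.5545*y^4 + 11.715*y^3 + 35.3588*y^2 + 33.0467*y + 10.7264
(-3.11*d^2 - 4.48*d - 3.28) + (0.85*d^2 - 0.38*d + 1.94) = -2.26*d^2 - 4.86*d - 1.34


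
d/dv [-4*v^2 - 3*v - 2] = -8*v - 3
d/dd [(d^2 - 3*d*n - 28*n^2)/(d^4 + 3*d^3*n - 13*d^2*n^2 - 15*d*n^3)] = 2*(-d^5 + 3*d^4*n + 65*d^3*n^2 + 99*d^2*n^3 - 364*d*n^4 - 210*n^5)/(d^2*(d^6 + 6*d^5*n - 17*d^4*n^2 - 108*d^3*n^3 + 79*d^2*n^4 + 390*d*n^5 + 225*n^6))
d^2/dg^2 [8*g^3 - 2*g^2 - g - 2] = 48*g - 4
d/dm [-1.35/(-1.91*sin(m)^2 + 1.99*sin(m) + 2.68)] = (2.6865 - 5.157*sin(m))*cos(m)/(-1.91*sin(m)^2 + 1.99*sin(m) + 2.68)^2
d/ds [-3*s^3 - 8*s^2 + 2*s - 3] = -9*s^2 - 16*s + 2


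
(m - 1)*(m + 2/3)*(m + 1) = m^3 + 2*m^2/3 - m - 2/3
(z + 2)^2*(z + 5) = z^3 + 9*z^2 + 24*z + 20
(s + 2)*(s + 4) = s^2 + 6*s + 8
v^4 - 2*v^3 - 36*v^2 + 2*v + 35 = (v - 7)*(v - 1)*(v + 1)*(v + 5)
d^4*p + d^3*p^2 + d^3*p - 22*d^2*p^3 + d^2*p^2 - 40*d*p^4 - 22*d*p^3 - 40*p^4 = (d - 5*p)*(d + 2*p)*(d + 4*p)*(d*p + p)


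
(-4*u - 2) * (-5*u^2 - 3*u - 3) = 20*u^3 + 22*u^2 + 18*u + 6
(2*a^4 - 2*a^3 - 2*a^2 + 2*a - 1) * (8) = 16*a^4 - 16*a^3 - 16*a^2 + 16*a - 8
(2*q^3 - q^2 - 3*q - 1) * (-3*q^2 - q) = -6*q^5 + q^4 + 10*q^3 + 6*q^2 + q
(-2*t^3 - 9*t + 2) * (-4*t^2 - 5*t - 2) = 8*t^5 + 10*t^4 + 40*t^3 + 37*t^2 + 8*t - 4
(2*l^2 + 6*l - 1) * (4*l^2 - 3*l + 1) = 8*l^4 + 18*l^3 - 20*l^2 + 9*l - 1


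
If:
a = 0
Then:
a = 0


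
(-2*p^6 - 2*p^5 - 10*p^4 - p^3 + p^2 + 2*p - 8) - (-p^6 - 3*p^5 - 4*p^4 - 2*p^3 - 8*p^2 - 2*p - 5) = -p^6 + p^5 - 6*p^4 + p^3 + 9*p^2 + 4*p - 3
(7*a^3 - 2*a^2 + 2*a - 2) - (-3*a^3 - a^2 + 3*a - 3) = 10*a^3 - a^2 - a + 1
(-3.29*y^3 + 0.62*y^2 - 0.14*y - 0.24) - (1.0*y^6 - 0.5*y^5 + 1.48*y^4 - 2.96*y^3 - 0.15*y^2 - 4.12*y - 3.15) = -1.0*y^6 + 0.5*y^5 - 1.48*y^4 - 0.33*y^3 + 0.77*y^2 + 3.98*y + 2.91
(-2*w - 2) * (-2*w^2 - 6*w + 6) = 4*w^3 + 16*w^2 - 12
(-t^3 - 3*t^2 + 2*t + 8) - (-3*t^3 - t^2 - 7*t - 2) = 2*t^3 - 2*t^2 + 9*t + 10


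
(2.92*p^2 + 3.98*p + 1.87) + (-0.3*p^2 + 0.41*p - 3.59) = 2.62*p^2 + 4.39*p - 1.72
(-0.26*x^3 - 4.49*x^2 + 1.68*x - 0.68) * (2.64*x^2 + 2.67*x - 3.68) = -0.6864*x^5 - 12.5478*x^4 - 6.5963*x^3 + 19.2136*x^2 - 7.998*x + 2.5024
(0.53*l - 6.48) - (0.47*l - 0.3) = 0.0600000000000001*l - 6.18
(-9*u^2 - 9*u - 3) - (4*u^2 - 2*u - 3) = -13*u^2 - 7*u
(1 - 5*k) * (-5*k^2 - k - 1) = 25*k^3 + 4*k - 1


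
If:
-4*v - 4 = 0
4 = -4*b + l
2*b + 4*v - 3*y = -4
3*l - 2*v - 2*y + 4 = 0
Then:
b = -27/16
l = -11/4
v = -1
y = -9/8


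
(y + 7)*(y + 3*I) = y^2 + 7*y + 3*I*y + 21*I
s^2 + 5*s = s*(s + 5)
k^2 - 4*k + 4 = (k - 2)^2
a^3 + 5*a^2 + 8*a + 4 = (a + 1)*(a + 2)^2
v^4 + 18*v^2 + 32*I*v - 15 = (v - 5*I)*(v + I)^2*(v + 3*I)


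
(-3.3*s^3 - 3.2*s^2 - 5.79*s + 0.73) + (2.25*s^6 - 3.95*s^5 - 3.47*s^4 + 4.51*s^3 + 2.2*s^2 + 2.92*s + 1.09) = 2.25*s^6 - 3.95*s^5 - 3.47*s^4 + 1.21*s^3 - 1.0*s^2 - 2.87*s + 1.82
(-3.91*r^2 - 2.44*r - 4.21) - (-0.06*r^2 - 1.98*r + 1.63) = -3.85*r^2 - 0.46*r - 5.84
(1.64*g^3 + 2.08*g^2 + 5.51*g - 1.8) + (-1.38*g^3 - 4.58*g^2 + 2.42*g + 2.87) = 0.26*g^3 - 2.5*g^2 + 7.93*g + 1.07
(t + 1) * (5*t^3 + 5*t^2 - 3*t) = 5*t^4 + 10*t^3 + 2*t^2 - 3*t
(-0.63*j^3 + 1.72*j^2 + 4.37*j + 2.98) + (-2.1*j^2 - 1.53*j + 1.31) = -0.63*j^3 - 0.38*j^2 + 2.84*j + 4.29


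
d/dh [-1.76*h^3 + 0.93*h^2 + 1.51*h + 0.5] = -5.28*h^2 + 1.86*h + 1.51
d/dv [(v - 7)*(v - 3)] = 2*v - 10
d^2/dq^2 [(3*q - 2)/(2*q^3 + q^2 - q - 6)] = 2*((3*q - 2)*(6*q^2 + 2*q - 1)^2 + (-18*q^2 - 6*q - (3*q - 2)*(6*q + 1) + 3)*(2*q^3 + q^2 - q - 6))/(2*q^3 + q^2 - q - 6)^3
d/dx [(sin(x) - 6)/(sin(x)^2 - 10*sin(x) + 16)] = (12*sin(x) + cos(x)^2 - 45)*cos(x)/(sin(x)^2 - 10*sin(x) + 16)^2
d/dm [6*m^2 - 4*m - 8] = 12*m - 4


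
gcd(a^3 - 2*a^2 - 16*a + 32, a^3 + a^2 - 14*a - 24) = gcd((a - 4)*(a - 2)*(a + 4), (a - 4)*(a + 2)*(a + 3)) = a - 4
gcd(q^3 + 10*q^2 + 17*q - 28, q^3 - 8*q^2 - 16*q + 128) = q + 4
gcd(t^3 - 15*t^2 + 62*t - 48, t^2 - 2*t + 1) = t - 1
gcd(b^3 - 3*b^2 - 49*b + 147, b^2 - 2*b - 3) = b - 3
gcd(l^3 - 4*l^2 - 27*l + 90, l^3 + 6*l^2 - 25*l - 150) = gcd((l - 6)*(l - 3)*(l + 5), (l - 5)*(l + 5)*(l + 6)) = l + 5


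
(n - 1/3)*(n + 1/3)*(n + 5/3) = n^3 + 5*n^2/3 - n/9 - 5/27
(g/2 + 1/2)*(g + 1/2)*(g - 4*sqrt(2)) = g^3/2 - 2*sqrt(2)*g^2 + 3*g^2/4 - 3*sqrt(2)*g + g/4 - sqrt(2)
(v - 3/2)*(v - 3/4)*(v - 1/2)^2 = v^4 - 13*v^3/4 + 29*v^2/8 - 27*v/16 + 9/32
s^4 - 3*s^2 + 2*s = s*(s - 1)^2*(s + 2)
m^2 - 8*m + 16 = (m - 4)^2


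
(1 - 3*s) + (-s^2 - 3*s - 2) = -s^2 - 6*s - 1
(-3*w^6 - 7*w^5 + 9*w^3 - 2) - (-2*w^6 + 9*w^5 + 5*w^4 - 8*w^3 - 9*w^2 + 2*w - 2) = -w^6 - 16*w^5 - 5*w^4 + 17*w^3 + 9*w^2 - 2*w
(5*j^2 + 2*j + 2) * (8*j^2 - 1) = 40*j^4 + 16*j^3 + 11*j^2 - 2*j - 2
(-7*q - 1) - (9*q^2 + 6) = -9*q^2 - 7*q - 7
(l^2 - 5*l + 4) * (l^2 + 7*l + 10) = l^4 + 2*l^3 - 21*l^2 - 22*l + 40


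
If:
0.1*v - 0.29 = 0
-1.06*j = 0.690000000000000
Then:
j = -0.65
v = 2.90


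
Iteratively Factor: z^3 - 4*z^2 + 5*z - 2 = (z - 1)*(z^2 - 3*z + 2) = (z - 2)*(z - 1)*(z - 1)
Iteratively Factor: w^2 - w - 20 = (w + 4)*(w - 5)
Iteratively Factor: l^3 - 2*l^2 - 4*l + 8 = (l - 2)*(l^2 - 4) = (l - 2)^2*(l + 2)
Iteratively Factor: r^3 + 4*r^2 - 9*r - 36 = (r + 3)*(r^2 + r - 12) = (r + 3)*(r + 4)*(r - 3)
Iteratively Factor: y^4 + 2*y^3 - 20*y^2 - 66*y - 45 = (y + 1)*(y^3 + y^2 - 21*y - 45) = (y + 1)*(y + 3)*(y^2 - 2*y - 15) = (y + 1)*(y + 3)^2*(y - 5)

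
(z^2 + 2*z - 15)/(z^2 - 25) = (z - 3)/(z - 5)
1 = 1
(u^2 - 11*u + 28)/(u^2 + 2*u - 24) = (u - 7)/(u + 6)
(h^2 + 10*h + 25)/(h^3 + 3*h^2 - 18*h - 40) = (h + 5)/(h^2 - 2*h - 8)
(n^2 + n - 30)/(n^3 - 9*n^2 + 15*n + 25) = (n + 6)/(n^2 - 4*n - 5)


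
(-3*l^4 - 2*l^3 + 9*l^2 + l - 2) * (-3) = 9*l^4 + 6*l^3 - 27*l^2 - 3*l + 6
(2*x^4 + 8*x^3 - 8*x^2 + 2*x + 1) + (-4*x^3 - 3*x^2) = 2*x^4 + 4*x^3 - 11*x^2 + 2*x + 1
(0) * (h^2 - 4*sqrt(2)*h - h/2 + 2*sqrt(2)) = 0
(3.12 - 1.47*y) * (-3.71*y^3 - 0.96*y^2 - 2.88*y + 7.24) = 5.4537*y^4 - 10.164*y^3 + 1.2384*y^2 - 19.6284*y + 22.5888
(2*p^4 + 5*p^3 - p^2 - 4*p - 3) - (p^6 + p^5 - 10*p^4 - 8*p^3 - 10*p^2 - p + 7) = -p^6 - p^5 + 12*p^4 + 13*p^3 + 9*p^2 - 3*p - 10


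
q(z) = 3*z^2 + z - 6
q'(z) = 6*z + 1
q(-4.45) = 48.96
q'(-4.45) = -25.70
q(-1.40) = -1.52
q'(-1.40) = -7.40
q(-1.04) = -3.80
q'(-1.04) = -5.24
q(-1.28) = -2.36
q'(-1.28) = -6.68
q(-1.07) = -3.64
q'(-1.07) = -5.42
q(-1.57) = -0.18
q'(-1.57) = -8.42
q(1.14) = -0.96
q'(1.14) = 7.84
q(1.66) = 3.93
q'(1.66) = 10.96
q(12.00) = 438.00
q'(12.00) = 73.00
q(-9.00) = 228.00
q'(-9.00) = -53.00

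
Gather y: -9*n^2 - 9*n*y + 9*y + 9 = -9*n^2 + y*(9 - 9*n) + 9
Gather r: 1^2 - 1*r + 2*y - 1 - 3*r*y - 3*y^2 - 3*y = r*(-3*y - 1) - 3*y^2 - y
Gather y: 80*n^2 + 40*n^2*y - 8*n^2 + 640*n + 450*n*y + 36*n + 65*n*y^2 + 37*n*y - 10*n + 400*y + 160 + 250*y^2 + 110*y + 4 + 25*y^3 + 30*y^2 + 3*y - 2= 72*n^2 + 666*n + 25*y^3 + y^2*(65*n + 280) + y*(40*n^2 + 487*n + 513) + 162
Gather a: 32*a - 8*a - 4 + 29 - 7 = 24*a + 18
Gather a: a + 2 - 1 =a + 1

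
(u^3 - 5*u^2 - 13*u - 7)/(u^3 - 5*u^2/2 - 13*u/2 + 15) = 2*(u^3 - 5*u^2 - 13*u - 7)/(2*u^3 - 5*u^2 - 13*u + 30)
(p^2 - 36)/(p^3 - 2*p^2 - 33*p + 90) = (p - 6)/(p^2 - 8*p + 15)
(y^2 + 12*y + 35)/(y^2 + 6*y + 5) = (y + 7)/(y + 1)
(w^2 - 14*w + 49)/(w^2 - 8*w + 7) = (w - 7)/(w - 1)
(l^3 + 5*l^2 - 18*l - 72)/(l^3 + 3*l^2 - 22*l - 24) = (l + 3)/(l + 1)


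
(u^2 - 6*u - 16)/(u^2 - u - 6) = (u - 8)/(u - 3)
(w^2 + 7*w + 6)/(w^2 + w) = (w + 6)/w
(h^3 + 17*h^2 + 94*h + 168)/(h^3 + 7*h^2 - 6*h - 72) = (h + 7)/(h - 3)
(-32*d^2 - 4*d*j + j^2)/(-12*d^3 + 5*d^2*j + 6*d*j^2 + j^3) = (8*d - j)/(3*d^2 - 2*d*j - j^2)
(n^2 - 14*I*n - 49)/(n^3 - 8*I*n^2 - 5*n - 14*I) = (n - 7*I)/(n^2 - I*n + 2)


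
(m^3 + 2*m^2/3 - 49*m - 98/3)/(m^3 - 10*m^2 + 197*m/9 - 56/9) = 3*(3*m^2 + 23*m + 14)/(9*m^2 - 27*m + 8)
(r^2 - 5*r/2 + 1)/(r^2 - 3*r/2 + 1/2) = (r - 2)/(r - 1)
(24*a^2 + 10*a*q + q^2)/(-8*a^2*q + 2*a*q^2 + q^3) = (6*a + q)/(q*(-2*a + q))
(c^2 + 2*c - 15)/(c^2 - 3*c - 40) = (c - 3)/(c - 8)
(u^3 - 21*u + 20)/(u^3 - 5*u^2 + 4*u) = (u + 5)/u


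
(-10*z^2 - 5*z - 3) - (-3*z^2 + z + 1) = -7*z^2 - 6*z - 4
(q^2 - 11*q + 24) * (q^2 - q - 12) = q^4 - 12*q^3 + 23*q^2 + 108*q - 288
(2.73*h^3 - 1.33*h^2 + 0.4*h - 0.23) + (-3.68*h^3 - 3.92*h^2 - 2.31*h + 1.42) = -0.95*h^3 - 5.25*h^2 - 1.91*h + 1.19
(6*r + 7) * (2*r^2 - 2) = 12*r^3 + 14*r^2 - 12*r - 14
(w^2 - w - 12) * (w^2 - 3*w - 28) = w^4 - 4*w^3 - 37*w^2 + 64*w + 336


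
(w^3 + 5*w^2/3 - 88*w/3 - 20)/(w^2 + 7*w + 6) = (3*w^2 - 13*w - 10)/(3*(w + 1))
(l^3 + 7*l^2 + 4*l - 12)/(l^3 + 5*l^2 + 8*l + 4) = (l^2 + 5*l - 6)/(l^2 + 3*l + 2)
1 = 1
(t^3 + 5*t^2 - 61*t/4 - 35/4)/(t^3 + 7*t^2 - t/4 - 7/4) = (2*t - 5)/(2*t - 1)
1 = 1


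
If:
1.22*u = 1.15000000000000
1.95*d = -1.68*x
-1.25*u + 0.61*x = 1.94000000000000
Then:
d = -4.40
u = 0.94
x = 5.11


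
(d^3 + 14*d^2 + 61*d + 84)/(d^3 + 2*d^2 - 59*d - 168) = (d + 4)/(d - 8)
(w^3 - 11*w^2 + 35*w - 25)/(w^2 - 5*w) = w - 6 + 5/w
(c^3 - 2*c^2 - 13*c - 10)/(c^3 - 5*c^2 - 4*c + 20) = (c + 1)/(c - 2)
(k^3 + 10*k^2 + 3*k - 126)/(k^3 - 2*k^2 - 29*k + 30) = (k^3 + 10*k^2 + 3*k - 126)/(k^3 - 2*k^2 - 29*k + 30)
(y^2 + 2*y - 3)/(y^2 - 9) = (y - 1)/(y - 3)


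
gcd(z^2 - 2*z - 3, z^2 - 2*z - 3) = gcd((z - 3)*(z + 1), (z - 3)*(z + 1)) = z^2 - 2*z - 3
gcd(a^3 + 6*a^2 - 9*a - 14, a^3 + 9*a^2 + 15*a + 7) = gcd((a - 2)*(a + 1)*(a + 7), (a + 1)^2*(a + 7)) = a^2 + 8*a + 7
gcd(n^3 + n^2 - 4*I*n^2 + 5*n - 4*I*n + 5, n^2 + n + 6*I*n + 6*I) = n + 1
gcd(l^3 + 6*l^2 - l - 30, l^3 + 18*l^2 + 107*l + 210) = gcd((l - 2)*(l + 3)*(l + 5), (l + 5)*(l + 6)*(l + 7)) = l + 5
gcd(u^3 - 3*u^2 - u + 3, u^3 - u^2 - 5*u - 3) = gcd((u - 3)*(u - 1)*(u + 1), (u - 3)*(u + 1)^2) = u^2 - 2*u - 3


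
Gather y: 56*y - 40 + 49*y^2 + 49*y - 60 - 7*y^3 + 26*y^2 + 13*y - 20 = -7*y^3 + 75*y^2 + 118*y - 120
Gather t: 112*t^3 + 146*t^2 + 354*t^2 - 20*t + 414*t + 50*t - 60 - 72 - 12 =112*t^3 + 500*t^2 + 444*t - 144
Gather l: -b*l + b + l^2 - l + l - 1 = -b*l + b + l^2 - 1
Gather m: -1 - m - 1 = -m - 2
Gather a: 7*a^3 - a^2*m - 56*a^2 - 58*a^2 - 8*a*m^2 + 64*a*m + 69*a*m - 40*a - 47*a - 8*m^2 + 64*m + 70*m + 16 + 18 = 7*a^3 + a^2*(-m - 114) + a*(-8*m^2 + 133*m - 87) - 8*m^2 + 134*m + 34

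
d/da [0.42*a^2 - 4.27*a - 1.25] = 0.84*a - 4.27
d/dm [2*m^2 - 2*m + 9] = 4*m - 2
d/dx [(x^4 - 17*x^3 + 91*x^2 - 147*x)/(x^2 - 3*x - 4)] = 2*(x^5 - 13*x^4 + 43*x^3 + 39*x^2 - 364*x + 294)/(x^4 - 6*x^3 + x^2 + 24*x + 16)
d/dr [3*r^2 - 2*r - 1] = 6*r - 2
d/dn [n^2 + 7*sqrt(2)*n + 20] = 2*n + 7*sqrt(2)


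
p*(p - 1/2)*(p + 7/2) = p^3 + 3*p^2 - 7*p/4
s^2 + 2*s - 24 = (s - 4)*(s + 6)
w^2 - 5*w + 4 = (w - 4)*(w - 1)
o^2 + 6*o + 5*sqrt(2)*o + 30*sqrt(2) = (o + 6)*(o + 5*sqrt(2))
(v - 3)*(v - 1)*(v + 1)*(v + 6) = v^4 + 3*v^3 - 19*v^2 - 3*v + 18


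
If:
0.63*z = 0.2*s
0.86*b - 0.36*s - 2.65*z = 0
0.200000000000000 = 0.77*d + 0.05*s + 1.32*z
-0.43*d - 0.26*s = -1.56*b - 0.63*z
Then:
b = 0.07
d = 0.23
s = 0.05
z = 0.01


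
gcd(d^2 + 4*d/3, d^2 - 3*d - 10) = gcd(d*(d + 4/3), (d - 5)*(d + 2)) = 1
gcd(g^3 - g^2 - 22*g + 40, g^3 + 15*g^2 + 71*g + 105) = g + 5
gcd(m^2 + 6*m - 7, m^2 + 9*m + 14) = m + 7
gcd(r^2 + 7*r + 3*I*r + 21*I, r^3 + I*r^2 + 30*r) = 1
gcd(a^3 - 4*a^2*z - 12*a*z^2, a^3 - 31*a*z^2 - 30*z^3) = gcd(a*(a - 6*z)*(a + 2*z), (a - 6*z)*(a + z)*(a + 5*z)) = -a + 6*z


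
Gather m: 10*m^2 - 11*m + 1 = 10*m^2 - 11*m + 1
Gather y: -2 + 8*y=8*y - 2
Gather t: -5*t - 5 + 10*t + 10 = 5*t + 5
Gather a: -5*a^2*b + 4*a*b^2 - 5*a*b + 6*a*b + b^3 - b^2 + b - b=-5*a^2*b + a*(4*b^2 + b) + b^3 - b^2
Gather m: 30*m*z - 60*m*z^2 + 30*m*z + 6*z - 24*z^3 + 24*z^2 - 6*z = m*(-60*z^2 + 60*z) - 24*z^3 + 24*z^2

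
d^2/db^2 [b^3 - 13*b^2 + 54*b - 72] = 6*b - 26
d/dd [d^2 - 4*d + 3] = 2*d - 4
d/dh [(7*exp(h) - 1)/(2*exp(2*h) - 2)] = (-7*exp(2*h) + 2*exp(h) - 7)*exp(h)/(2*(exp(4*h) - 2*exp(2*h) + 1))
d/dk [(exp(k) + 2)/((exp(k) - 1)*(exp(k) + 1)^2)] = (-2*exp(2*k) - 5*exp(k) + 1)*exp(k)/(exp(5*k) + exp(4*k) - 2*exp(3*k) - 2*exp(2*k) + exp(k) + 1)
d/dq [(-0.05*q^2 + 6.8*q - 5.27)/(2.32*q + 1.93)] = (-0.116*q^2 - 0.193*q + 25.3504)/(5.3824*q^2 + 8.9552*q + 3.7249)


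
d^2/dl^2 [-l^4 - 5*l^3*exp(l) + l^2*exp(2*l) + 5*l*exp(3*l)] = -5*l^3*exp(l) + 4*l^2*exp(2*l) - 30*l^2*exp(l) - 12*l^2 + 45*l*exp(3*l) + 8*l*exp(2*l) - 30*l*exp(l) + 30*exp(3*l) + 2*exp(2*l)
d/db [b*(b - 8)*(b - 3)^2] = 4*b^3 - 42*b^2 + 114*b - 72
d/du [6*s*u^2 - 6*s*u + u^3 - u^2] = 12*s*u - 6*s + 3*u^2 - 2*u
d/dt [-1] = 0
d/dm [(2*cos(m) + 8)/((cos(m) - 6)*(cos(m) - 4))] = 2*(cos(m)^2 + 8*cos(m) - 64)*sin(m)/((cos(m) - 6)^2*(cos(m) - 4)^2)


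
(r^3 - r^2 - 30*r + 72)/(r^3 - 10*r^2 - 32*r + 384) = (r^2 - 7*r + 12)/(r^2 - 16*r + 64)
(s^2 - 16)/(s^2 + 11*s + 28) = (s - 4)/(s + 7)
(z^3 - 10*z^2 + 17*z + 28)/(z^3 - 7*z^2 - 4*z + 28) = (z^2 - 3*z - 4)/(z^2 - 4)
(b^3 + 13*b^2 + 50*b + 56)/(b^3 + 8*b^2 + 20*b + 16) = (b + 7)/(b + 2)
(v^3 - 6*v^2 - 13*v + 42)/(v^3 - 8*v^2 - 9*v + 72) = (v^2 - 9*v + 14)/(v^2 - 11*v + 24)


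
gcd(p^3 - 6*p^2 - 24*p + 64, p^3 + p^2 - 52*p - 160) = p^2 - 4*p - 32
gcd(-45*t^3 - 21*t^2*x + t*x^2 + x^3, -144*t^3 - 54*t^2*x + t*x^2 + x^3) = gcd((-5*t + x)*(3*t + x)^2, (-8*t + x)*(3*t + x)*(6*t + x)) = 3*t + x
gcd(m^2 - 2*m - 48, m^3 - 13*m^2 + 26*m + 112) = m - 8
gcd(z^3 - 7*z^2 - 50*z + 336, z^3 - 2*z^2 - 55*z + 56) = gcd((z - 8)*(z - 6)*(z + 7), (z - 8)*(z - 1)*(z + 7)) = z^2 - z - 56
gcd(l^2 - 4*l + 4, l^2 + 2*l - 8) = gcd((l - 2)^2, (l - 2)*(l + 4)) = l - 2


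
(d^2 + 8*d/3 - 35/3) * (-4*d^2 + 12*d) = -4*d^4 + 4*d^3/3 + 236*d^2/3 - 140*d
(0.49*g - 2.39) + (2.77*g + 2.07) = 3.26*g - 0.32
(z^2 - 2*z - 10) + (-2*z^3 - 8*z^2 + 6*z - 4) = -2*z^3 - 7*z^2 + 4*z - 14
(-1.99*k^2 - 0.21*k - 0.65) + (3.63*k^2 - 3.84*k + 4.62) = 1.64*k^2 - 4.05*k + 3.97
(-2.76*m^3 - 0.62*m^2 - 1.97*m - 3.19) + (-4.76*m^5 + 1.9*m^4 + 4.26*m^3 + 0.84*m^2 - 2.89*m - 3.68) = -4.76*m^5 + 1.9*m^4 + 1.5*m^3 + 0.22*m^2 - 4.86*m - 6.87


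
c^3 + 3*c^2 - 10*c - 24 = (c - 3)*(c + 2)*(c + 4)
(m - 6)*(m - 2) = m^2 - 8*m + 12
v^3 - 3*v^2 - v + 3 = (v - 3)*(v - 1)*(v + 1)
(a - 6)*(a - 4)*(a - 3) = a^3 - 13*a^2 + 54*a - 72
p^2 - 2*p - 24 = (p - 6)*(p + 4)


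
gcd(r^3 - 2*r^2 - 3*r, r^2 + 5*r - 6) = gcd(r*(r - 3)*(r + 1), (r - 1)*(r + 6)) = 1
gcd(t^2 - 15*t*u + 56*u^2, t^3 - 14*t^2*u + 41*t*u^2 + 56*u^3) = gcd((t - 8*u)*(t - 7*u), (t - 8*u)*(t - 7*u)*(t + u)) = t^2 - 15*t*u + 56*u^2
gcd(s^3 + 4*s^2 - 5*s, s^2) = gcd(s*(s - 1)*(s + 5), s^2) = s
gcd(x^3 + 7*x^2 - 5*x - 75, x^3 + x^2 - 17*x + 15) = x^2 + 2*x - 15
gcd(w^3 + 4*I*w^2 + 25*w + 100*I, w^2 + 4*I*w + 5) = w + 5*I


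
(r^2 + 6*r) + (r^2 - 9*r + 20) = 2*r^2 - 3*r + 20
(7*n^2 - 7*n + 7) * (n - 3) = 7*n^3 - 28*n^2 + 28*n - 21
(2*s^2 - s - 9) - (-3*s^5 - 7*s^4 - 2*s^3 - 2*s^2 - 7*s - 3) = 3*s^5 + 7*s^4 + 2*s^3 + 4*s^2 + 6*s - 6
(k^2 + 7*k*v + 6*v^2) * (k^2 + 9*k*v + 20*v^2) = k^4 + 16*k^3*v + 89*k^2*v^2 + 194*k*v^3 + 120*v^4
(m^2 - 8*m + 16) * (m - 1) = m^3 - 9*m^2 + 24*m - 16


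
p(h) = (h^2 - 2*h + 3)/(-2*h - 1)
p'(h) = (2*h - 2)/(-2*h - 1) + 2*(h^2 - 2*h + 3)/(-2*h - 1)^2 = 2*(-h^2 - h + 4)/(4*h^2 + 4*h + 1)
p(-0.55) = 44.02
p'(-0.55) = 849.50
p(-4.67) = 4.09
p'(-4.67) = -0.38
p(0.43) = -1.25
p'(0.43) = 1.96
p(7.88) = -2.94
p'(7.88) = -0.47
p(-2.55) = 3.56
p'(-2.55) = 0.01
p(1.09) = -0.63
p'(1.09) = 0.34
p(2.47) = -0.70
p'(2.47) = -0.26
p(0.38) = -1.35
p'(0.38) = 2.24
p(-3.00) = 3.60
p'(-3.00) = -0.16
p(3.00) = -0.86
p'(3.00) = -0.33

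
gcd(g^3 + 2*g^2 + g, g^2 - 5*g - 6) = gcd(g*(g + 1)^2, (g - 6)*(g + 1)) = g + 1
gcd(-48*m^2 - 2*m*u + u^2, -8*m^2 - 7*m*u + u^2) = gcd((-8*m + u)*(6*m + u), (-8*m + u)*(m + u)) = -8*m + u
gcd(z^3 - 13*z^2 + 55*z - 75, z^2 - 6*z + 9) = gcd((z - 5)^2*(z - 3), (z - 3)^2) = z - 3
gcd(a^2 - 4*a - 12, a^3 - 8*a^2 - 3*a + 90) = a - 6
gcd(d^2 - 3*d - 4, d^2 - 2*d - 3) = d + 1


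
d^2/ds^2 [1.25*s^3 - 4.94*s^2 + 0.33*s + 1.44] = 7.5*s - 9.88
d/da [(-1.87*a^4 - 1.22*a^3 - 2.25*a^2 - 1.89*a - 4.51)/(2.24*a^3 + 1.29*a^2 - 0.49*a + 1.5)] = (-4.1888*a^6 - 4.8246*a^5 + 6.2151*a^4 - 1.5572*a^3 + 28.3578*a^2 + 4.8858*a - 5.0449)/(5.0176*a^6 + 5.7792*a^5 - 0.5311*a^4 + 5.4558*a^3 + 4.1101*a^2 - 1.47*a + 2.25)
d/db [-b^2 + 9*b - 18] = 9 - 2*b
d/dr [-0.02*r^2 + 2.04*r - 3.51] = 2.04 - 0.04*r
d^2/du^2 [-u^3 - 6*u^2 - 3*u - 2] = -6*u - 12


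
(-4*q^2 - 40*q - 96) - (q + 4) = -4*q^2 - 41*q - 100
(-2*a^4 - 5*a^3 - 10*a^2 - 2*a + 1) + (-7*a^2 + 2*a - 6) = -2*a^4 - 5*a^3 - 17*a^2 - 5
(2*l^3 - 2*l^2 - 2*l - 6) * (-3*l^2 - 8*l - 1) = -6*l^5 - 10*l^4 + 20*l^3 + 36*l^2 + 50*l + 6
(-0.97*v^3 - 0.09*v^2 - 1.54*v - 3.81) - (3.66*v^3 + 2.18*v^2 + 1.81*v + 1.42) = -4.63*v^3 - 2.27*v^2 - 3.35*v - 5.23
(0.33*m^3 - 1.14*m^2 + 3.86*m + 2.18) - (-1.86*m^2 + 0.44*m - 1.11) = 0.33*m^3 + 0.72*m^2 + 3.42*m + 3.29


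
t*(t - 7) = t^2 - 7*t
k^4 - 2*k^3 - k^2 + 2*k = k*(k - 2)*(k - 1)*(k + 1)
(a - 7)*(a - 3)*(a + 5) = a^3 - 5*a^2 - 29*a + 105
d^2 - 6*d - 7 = (d - 7)*(d + 1)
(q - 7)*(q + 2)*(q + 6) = q^3 + q^2 - 44*q - 84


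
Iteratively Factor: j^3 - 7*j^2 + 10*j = (j - 5)*(j^2 - 2*j) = (j - 5)*(j - 2)*(j)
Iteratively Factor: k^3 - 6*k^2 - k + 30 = (k - 5)*(k^2 - k - 6) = (k - 5)*(k - 3)*(k + 2)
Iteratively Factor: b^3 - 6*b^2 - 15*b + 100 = (b - 5)*(b^2 - b - 20) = (b - 5)*(b + 4)*(b - 5)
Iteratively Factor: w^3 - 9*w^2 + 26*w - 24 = (w - 2)*(w^2 - 7*w + 12) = (w - 4)*(w - 2)*(w - 3)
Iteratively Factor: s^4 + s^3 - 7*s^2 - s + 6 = (s - 1)*(s^3 + 2*s^2 - 5*s - 6) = (s - 2)*(s - 1)*(s^2 + 4*s + 3) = (s - 2)*(s - 1)*(s + 3)*(s + 1)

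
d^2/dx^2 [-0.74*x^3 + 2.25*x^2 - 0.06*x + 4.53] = 4.5 - 4.44*x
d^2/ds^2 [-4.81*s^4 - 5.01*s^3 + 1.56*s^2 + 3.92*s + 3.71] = -57.72*s^2 - 30.06*s + 3.12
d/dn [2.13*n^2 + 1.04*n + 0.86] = 4.26*n + 1.04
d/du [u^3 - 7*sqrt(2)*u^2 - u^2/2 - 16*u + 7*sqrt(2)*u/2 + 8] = 3*u^2 - 14*sqrt(2)*u - u - 16 + 7*sqrt(2)/2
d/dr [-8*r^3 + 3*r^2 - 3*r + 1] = -24*r^2 + 6*r - 3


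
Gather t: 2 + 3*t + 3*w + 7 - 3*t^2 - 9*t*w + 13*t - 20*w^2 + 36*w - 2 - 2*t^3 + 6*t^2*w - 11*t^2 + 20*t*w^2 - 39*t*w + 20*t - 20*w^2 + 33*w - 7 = -2*t^3 + t^2*(6*w - 14) + t*(20*w^2 - 48*w + 36) - 40*w^2 + 72*w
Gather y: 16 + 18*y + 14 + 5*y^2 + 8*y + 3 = 5*y^2 + 26*y + 33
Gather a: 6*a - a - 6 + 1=5*a - 5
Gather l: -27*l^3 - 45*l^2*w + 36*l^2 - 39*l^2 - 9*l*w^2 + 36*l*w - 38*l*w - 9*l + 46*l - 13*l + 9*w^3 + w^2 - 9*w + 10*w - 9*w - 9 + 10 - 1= -27*l^3 + l^2*(-45*w - 3) + l*(-9*w^2 - 2*w + 24) + 9*w^3 + w^2 - 8*w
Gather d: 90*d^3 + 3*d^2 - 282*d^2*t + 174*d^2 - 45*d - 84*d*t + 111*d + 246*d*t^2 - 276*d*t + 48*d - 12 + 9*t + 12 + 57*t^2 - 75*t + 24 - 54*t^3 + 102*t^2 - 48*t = 90*d^3 + d^2*(177 - 282*t) + d*(246*t^2 - 360*t + 114) - 54*t^3 + 159*t^2 - 114*t + 24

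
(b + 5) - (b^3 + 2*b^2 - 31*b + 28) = -b^3 - 2*b^2 + 32*b - 23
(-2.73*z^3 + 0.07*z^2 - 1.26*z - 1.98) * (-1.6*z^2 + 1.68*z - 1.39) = 4.368*z^5 - 4.6984*z^4 + 5.9283*z^3 + 0.9539*z^2 - 1.575*z + 2.7522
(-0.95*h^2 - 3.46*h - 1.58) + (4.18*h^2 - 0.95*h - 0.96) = 3.23*h^2 - 4.41*h - 2.54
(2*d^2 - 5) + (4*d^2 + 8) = 6*d^2 + 3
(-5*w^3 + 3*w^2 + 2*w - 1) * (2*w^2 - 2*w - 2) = -10*w^5 + 16*w^4 + 8*w^3 - 12*w^2 - 2*w + 2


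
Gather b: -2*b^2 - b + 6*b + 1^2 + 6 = -2*b^2 + 5*b + 7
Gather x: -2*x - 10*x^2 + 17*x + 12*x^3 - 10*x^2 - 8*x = 12*x^3 - 20*x^2 + 7*x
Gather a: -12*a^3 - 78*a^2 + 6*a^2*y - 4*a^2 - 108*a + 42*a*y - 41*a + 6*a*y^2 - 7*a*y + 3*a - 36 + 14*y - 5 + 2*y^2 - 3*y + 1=-12*a^3 + a^2*(6*y - 82) + a*(6*y^2 + 35*y - 146) + 2*y^2 + 11*y - 40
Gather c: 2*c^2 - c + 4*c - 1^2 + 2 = 2*c^2 + 3*c + 1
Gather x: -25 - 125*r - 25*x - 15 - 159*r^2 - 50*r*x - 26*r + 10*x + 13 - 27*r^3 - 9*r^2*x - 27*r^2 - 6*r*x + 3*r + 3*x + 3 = -27*r^3 - 186*r^2 - 148*r + x*(-9*r^2 - 56*r - 12) - 24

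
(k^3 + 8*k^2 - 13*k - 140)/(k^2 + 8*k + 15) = (k^2 + 3*k - 28)/(k + 3)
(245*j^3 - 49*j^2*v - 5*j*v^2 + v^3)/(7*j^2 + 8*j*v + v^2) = (35*j^2 - 12*j*v + v^2)/(j + v)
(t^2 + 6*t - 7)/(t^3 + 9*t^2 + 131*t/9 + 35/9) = 9*(t - 1)/(9*t^2 + 18*t + 5)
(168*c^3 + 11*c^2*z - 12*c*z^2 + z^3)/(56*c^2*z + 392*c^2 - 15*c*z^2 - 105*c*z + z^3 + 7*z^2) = (3*c + z)/(z + 7)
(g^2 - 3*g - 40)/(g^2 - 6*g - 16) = (g + 5)/(g + 2)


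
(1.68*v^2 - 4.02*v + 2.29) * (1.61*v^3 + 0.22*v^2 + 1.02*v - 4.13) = 2.7048*v^5 - 6.1026*v^4 + 4.5161*v^3 - 10.535*v^2 + 18.9384*v - 9.4577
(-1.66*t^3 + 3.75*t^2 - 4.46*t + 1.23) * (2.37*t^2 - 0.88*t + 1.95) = -3.9342*t^5 + 10.3483*t^4 - 17.1072*t^3 + 14.1524*t^2 - 9.7794*t + 2.3985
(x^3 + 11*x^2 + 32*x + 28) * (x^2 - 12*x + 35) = x^5 - x^4 - 65*x^3 + 29*x^2 + 784*x + 980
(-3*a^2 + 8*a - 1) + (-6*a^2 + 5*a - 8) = -9*a^2 + 13*a - 9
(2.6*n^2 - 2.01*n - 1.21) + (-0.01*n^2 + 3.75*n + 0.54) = 2.59*n^2 + 1.74*n - 0.67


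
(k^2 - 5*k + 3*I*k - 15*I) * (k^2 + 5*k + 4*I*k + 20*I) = k^4 + 7*I*k^3 - 37*k^2 - 175*I*k + 300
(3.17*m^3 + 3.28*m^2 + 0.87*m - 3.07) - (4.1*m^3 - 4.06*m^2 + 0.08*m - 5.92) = -0.93*m^3 + 7.34*m^2 + 0.79*m + 2.85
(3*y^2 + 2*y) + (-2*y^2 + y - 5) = y^2 + 3*y - 5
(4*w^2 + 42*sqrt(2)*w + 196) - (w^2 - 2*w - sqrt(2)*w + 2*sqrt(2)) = 3*w^2 + 2*w + 43*sqrt(2)*w - 2*sqrt(2) + 196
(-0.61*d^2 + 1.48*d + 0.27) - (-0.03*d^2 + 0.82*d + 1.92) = -0.58*d^2 + 0.66*d - 1.65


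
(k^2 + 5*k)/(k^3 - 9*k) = (k + 5)/(k^2 - 9)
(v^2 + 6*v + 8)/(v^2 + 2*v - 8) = (v + 2)/(v - 2)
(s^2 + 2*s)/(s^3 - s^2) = (s + 2)/(s*(s - 1))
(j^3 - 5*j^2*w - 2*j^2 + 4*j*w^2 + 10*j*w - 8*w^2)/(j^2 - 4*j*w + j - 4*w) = (j^2 - j*w - 2*j + 2*w)/(j + 1)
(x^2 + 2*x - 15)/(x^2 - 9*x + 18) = (x + 5)/(x - 6)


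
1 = 1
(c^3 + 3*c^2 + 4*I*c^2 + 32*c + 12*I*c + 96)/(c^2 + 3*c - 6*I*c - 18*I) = (c^2 + 4*I*c + 32)/(c - 6*I)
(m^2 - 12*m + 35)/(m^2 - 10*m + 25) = (m - 7)/(m - 5)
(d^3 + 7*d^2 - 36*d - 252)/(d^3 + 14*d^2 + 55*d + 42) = (d - 6)/(d + 1)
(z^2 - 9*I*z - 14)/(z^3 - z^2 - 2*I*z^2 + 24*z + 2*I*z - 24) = (z^2 - 9*I*z - 14)/(z^3 - z^2*(1 + 2*I) + 2*z*(12 + I) - 24)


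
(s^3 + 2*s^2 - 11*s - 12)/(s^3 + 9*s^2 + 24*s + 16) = (s - 3)/(s + 4)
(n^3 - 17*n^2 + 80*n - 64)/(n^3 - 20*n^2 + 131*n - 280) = (n^2 - 9*n + 8)/(n^2 - 12*n + 35)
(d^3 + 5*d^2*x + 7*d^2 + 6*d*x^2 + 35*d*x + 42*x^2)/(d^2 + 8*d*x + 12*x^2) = (d^2 + 3*d*x + 7*d + 21*x)/(d + 6*x)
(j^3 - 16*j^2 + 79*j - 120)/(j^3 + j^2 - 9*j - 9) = (j^2 - 13*j + 40)/(j^2 + 4*j + 3)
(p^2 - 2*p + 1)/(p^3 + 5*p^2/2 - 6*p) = 2*(p^2 - 2*p + 1)/(p*(2*p^2 + 5*p - 12))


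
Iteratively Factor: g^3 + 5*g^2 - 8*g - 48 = (g - 3)*(g^2 + 8*g + 16) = (g - 3)*(g + 4)*(g + 4)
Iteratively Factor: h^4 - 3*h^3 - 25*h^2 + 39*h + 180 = (h + 3)*(h^3 - 6*h^2 - 7*h + 60) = (h - 5)*(h + 3)*(h^2 - h - 12) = (h - 5)*(h + 3)^2*(h - 4)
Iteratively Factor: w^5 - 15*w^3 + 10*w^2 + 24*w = (w)*(w^4 - 15*w^2 + 10*w + 24) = w*(w + 1)*(w^3 - w^2 - 14*w + 24) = w*(w - 2)*(w + 1)*(w^2 + w - 12) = w*(w - 3)*(w - 2)*(w + 1)*(w + 4)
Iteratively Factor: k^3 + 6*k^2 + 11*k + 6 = (k + 3)*(k^2 + 3*k + 2) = (k + 2)*(k + 3)*(k + 1)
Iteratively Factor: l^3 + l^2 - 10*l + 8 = (l - 1)*(l^2 + 2*l - 8) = (l - 2)*(l - 1)*(l + 4)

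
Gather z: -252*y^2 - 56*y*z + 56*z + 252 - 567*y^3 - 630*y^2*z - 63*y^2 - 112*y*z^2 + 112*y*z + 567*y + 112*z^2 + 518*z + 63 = -567*y^3 - 315*y^2 + 567*y + z^2*(112 - 112*y) + z*(-630*y^2 + 56*y + 574) + 315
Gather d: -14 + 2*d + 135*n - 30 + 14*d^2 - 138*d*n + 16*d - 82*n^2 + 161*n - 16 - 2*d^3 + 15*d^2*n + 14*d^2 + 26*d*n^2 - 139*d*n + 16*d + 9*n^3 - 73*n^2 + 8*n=-2*d^3 + d^2*(15*n + 28) + d*(26*n^2 - 277*n + 34) + 9*n^3 - 155*n^2 + 304*n - 60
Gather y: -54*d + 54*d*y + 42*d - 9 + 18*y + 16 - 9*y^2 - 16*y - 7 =-12*d - 9*y^2 + y*(54*d + 2)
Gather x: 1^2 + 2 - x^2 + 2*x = -x^2 + 2*x + 3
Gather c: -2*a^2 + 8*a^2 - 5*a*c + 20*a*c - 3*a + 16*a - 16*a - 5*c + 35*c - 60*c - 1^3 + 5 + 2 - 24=6*a^2 - 3*a + c*(15*a - 30) - 18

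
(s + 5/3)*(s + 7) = s^2 + 26*s/3 + 35/3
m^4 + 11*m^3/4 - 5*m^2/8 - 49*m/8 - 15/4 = (m - 3/2)*(m + 1)*(m + 5/4)*(m + 2)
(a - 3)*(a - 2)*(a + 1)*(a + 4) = a^4 - 15*a^2 + 10*a + 24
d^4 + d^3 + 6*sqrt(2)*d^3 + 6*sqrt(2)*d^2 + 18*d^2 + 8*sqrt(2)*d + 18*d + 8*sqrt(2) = (d + 1)*(d + sqrt(2))^2*(d + 4*sqrt(2))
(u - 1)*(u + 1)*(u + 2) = u^3 + 2*u^2 - u - 2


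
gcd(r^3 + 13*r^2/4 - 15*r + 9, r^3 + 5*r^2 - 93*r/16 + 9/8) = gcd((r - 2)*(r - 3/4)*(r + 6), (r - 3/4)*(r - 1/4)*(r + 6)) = r^2 + 21*r/4 - 9/2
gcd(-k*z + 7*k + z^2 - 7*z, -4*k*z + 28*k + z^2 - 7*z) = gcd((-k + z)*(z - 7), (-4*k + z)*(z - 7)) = z - 7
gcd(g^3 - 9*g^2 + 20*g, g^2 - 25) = g - 5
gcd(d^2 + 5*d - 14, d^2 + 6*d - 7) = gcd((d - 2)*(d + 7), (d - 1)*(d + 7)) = d + 7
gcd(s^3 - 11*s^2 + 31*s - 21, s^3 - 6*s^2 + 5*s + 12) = s - 3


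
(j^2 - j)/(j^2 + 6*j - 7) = j/(j + 7)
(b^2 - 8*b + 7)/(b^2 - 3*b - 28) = (b - 1)/(b + 4)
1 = 1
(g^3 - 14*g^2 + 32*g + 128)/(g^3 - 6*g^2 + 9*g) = (g^3 - 14*g^2 + 32*g + 128)/(g*(g^2 - 6*g + 9))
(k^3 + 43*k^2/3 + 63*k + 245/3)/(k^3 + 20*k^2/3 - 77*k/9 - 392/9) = 3*(k + 5)/(3*k - 8)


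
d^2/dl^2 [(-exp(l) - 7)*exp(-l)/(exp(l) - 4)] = (-exp(3*l) - 32*exp(2*l) + 84*exp(l) - 112)*exp(-l)/(exp(3*l) - 12*exp(2*l) + 48*exp(l) - 64)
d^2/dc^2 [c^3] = 6*c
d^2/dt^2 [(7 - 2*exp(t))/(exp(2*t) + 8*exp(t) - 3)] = 2*(-exp(4*t) + 22*exp(3*t) + 66*exp(2*t) + 242*exp(t) + 75)*exp(t)/(exp(6*t) + 24*exp(5*t) + 183*exp(4*t) + 368*exp(3*t) - 549*exp(2*t) + 216*exp(t) - 27)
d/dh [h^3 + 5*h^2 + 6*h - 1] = 3*h^2 + 10*h + 6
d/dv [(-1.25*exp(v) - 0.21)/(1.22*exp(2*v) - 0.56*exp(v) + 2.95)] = (1.525*exp(2*v) + 0.5124*exp(v) - 3.8051)*exp(v)/(1.4884*exp(4*v) - 1.3664*exp(3*v) + 7.5116*exp(2*v) - 3.304*exp(v) + 8.7025)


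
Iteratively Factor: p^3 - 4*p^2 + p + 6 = (p - 3)*(p^2 - p - 2) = (p - 3)*(p - 2)*(p + 1)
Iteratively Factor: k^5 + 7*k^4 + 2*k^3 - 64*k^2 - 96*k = (k + 2)*(k^4 + 5*k^3 - 8*k^2 - 48*k) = (k + 2)*(k + 4)*(k^3 + k^2 - 12*k) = k*(k + 2)*(k + 4)*(k^2 + k - 12) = k*(k + 2)*(k + 4)^2*(k - 3)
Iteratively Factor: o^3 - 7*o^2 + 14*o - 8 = (o - 1)*(o^2 - 6*o + 8) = (o - 4)*(o - 1)*(o - 2)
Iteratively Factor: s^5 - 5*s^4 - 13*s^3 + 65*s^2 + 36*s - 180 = (s + 3)*(s^4 - 8*s^3 + 11*s^2 + 32*s - 60) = (s + 2)*(s + 3)*(s^3 - 10*s^2 + 31*s - 30) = (s - 3)*(s + 2)*(s + 3)*(s^2 - 7*s + 10) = (s - 5)*(s - 3)*(s + 2)*(s + 3)*(s - 2)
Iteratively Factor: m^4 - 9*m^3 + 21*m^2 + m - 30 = (m + 1)*(m^3 - 10*m^2 + 31*m - 30) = (m - 2)*(m + 1)*(m^2 - 8*m + 15) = (m - 5)*(m - 2)*(m + 1)*(m - 3)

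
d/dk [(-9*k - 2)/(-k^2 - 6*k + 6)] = (9*k^2 + 54*k - 2*(k + 3)*(9*k + 2) - 54)/(k^2 + 6*k - 6)^2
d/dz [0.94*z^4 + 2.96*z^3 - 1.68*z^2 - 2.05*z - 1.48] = 3.76*z^3 + 8.88*z^2 - 3.36*z - 2.05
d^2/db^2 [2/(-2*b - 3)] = -16/(2*b + 3)^3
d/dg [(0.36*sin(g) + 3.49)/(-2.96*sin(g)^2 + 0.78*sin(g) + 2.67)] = (1.0656*sin(g)^2 + 20.6608*sin(g) - 1.761)*cos(g)/(8.7616*sin(g)^4 - 4.6176*sin(g)^3 - 15.198*sin(g)^2 + 4.1652*sin(g) + 7.1289)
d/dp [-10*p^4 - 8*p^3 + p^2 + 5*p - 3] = -40*p^3 - 24*p^2 + 2*p + 5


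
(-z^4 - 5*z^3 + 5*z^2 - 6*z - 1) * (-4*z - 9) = 4*z^5 + 29*z^4 + 25*z^3 - 21*z^2 + 58*z + 9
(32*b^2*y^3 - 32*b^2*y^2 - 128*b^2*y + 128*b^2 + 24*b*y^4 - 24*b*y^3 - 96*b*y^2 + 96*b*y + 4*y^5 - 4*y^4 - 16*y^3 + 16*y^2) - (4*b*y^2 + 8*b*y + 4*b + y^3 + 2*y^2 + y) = 32*b^2*y^3 - 32*b^2*y^2 - 128*b^2*y + 128*b^2 + 24*b*y^4 - 24*b*y^3 - 100*b*y^2 + 88*b*y - 4*b + 4*y^5 - 4*y^4 - 17*y^3 + 14*y^2 - y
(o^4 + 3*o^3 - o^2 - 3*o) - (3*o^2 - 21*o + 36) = o^4 + 3*o^3 - 4*o^2 + 18*o - 36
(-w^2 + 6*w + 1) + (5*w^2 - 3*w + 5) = 4*w^2 + 3*w + 6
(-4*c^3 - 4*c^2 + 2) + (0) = -4*c^3 - 4*c^2 + 2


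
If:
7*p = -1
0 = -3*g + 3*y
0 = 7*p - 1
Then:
No Solution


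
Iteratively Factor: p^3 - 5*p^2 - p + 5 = (p - 5)*(p^2 - 1) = (p - 5)*(p + 1)*(p - 1)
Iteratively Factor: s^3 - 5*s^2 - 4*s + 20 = (s + 2)*(s^2 - 7*s + 10) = (s - 2)*(s + 2)*(s - 5)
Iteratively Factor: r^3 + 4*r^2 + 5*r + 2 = (r + 2)*(r^2 + 2*r + 1) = (r + 1)*(r + 2)*(r + 1)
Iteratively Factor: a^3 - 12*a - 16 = (a - 4)*(a^2 + 4*a + 4) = (a - 4)*(a + 2)*(a + 2)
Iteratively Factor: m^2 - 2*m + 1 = (m - 1)*(m - 1)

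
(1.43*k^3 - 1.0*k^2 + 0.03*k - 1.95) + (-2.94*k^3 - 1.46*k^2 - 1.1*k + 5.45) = -1.51*k^3 - 2.46*k^2 - 1.07*k + 3.5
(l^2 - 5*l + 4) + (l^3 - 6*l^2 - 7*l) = l^3 - 5*l^2 - 12*l + 4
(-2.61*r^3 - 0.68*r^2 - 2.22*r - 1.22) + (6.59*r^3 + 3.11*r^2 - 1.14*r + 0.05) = 3.98*r^3 + 2.43*r^2 - 3.36*r - 1.17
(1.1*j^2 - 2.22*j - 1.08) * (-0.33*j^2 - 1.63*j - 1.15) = -0.363*j^4 - 1.0604*j^3 + 2.71*j^2 + 4.3134*j + 1.242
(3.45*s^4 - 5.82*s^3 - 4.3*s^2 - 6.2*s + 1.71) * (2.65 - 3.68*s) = -12.696*s^5 + 30.5601*s^4 + 0.401*s^3 + 11.421*s^2 - 22.7228*s + 4.5315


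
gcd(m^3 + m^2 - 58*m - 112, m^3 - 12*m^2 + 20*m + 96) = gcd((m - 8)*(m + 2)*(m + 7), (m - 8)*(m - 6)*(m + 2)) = m^2 - 6*m - 16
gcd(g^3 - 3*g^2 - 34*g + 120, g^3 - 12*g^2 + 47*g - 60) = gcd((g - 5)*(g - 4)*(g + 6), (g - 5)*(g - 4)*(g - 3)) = g^2 - 9*g + 20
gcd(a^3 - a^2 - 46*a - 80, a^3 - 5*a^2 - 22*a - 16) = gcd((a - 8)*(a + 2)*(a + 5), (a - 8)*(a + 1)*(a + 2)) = a^2 - 6*a - 16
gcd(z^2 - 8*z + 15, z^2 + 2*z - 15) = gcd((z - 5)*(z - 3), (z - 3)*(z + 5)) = z - 3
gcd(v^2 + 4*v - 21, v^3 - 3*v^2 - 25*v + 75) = v - 3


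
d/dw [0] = 0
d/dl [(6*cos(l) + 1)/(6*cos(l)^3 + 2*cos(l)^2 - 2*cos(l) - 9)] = 8*(36*cos(l)^3 + 15*cos(l)^2 + 2*cos(l) + 26)*sin(l)/(-4*sin(l)^2 + 5*cos(l) + 3*cos(3*l) - 14)^2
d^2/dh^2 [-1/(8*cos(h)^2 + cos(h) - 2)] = (256*sin(h)^4 - 193*sin(h)^2 - 28*cos(h) + 6*cos(3*h) - 97)/(-8*sin(h)^2 + cos(h) + 6)^3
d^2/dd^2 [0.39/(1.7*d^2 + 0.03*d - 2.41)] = (-2.2542*d^2 - 0.03978*d + 0.39*(3.4*d + 0.03)*(6.8*d + 0.06) + 3.19566)/(1.7*d^2 + 0.03*d - 2.41)^3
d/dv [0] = 0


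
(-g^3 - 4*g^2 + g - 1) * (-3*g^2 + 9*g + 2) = 3*g^5 + 3*g^4 - 41*g^3 + 4*g^2 - 7*g - 2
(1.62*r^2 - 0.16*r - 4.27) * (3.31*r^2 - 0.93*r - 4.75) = 5.3622*r^4 - 2.0362*r^3 - 21.6799*r^2 + 4.7311*r + 20.2825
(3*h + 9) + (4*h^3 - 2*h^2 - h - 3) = 4*h^3 - 2*h^2 + 2*h + 6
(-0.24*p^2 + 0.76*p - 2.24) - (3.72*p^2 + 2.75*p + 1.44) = -3.96*p^2 - 1.99*p - 3.68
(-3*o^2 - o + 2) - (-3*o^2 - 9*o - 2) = 8*o + 4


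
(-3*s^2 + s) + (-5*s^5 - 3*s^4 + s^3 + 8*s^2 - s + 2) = -5*s^5 - 3*s^4 + s^3 + 5*s^2 + 2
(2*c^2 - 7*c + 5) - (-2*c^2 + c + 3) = 4*c^2 - 8*c + 2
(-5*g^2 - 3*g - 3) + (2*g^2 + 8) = -3*g^2 - 3*g + 5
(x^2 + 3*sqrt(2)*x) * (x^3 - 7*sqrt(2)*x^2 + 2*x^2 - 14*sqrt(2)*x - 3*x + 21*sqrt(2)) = x^5 - 4*sqrt(2)*x^4 + 2*x^4 - 45*x^3 - 8*sqrt(2)*x^3 - 84*x^2 + 12*sqrt(2)*x^2 + 126*x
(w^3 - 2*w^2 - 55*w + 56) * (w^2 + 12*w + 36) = w^5 + 10*w^4 - 43*w^3 - 676*w^2 - 1308*w + 2016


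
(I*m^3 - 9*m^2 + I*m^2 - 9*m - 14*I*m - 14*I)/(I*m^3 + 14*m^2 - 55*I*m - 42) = (m^3 + m^2*(1 + 9*I) + m*(-14 + 9*I) - 14)/(m^3 - 14*I*m^2 - 55*m + 42*I)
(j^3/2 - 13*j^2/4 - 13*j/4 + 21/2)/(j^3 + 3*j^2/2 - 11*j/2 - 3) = (2*j^3 - 13*j^2 - 13*j + 42)/(2*(2*j^3 + 3*j^2 - 11*j - 6))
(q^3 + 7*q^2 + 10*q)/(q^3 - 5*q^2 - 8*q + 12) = q*(q + 5)/(q^2 - 7*q + 6)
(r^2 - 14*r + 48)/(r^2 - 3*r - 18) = (r - 8)/(r + 3)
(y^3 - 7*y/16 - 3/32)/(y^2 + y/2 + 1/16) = (8*y^2 - 2*y - 3)/(2*(4*y + 1))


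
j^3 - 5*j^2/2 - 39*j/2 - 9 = (j - 6)*(j + 1/2)*(j + 3)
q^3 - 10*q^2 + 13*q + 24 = (q - 8)*(q - 3)*(q + 1)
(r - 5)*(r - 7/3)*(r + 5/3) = r^3 - 17*r^2/3 - 5*r/9 + 175/9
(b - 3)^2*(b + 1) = b^3 - 5*b^2 + 3*b + 9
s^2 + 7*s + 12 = (s + 3)*(s + 4)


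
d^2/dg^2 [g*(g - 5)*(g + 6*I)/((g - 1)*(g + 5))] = (g^3*(82 - 108*I) + g^2*(-270 + 180*I) + g*(150 - 900*I) - 250 - 900*I)/(g^6 + 12*g^5 + 33*g^4 - 56*g^3 - 165*g^2 + 300*g - 125)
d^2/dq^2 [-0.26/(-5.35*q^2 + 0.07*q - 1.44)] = (-14.8837*q^2 + 0.19474*q + 0.26*(10.7*q - 0.07)*(21.4*q - 0.14) - 4.00608)/(5.35*q^2 - 0.07*q + 1.44)^3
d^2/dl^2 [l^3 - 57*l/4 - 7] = 6*l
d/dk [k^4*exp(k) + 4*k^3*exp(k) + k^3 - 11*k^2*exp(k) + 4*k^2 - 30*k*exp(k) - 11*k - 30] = k^4*exp(k) + 8*k^3*exp(k) + k^2*exp(k) + 3*k^2 - 52*k*exp(k) + 8*k - 30*exp(k) - 11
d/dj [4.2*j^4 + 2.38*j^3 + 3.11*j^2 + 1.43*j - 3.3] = 16.8*j^3 + 7.14*j^2 + 6.22*j + 1.43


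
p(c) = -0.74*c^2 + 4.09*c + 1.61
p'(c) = 4.09 - 1.48*c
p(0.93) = 4.77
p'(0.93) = 2.71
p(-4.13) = -27.90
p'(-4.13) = 10.20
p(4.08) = 5.98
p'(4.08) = -1.95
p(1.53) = 6.14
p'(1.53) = 1.83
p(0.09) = 1.97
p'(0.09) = 3.96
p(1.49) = 6.06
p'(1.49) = 1.88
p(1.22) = 5.50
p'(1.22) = 2.28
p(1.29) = 5.65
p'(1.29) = 2.18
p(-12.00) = -154.03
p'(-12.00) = 21.85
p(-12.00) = -154.03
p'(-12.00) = 21.85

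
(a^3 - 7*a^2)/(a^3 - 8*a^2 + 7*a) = a/(a - 1)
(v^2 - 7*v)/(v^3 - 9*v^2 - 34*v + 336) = v/(v^2 - 2*v - 48)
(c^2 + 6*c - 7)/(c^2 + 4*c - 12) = (c^2 + 6*c - 7)/(c^2 + 4*c - 12)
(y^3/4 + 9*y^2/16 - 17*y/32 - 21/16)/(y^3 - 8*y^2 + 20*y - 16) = (8*y^3 + 18*y^2 - 17*y - 42)/(32*(y^3 - 8*y^2 + 20*y - 16))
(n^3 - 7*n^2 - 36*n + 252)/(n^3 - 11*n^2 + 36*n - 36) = (n^2 - n - 42)/(n^2 - 5*n + 6)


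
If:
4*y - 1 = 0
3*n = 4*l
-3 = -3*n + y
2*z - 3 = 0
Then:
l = 13/16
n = 13/12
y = 1/4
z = 3/2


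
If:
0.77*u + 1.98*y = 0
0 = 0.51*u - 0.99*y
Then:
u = 0.00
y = 0.00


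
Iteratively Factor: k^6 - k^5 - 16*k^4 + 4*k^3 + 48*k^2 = (k)*(k^5 - k^4 - 16*k^3 + 4*k^2 + 48*k) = k*(k + 2)*(k^4 - 3*k^3 - 10*k^2 + 24*k) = k*(k - 2)*(k + 2)*(k^3 - k^2 - 12*k) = k*(k - 4)*(k - 2)*(k + 2)*(k^2 + 3*k) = k^2*(k - 4)*(k - 2)*(k + 2)*(k + 3)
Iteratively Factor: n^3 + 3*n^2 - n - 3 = (n - 1)*(n^2 + 4*n + 3) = (n - 1)*(n + 1)*(n + 3)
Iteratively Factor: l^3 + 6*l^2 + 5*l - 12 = (l + 4)*(l^2 + 2*l - 3) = (l - 1)*(l + 4)*(l + 3)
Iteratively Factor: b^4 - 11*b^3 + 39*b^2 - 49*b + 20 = (b - 4)*(b^3 - 7*b^2 + 11*b - 5) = (b - 4)*(b - 1)*(b^2 - 6*b + 5) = (b - 5)*(b - 4)*(b - 1)*(b - 1)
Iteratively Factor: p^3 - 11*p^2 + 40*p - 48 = (p - 3)*(p^2 - 8*p + 16) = (p - 4)*(p - 3)*(p - 4)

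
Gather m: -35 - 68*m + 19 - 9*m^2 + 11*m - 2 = -9*m^2 - 57*m - 18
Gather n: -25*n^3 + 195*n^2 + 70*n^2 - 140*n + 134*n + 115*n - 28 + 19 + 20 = -25*n^3 + 265*n^2 + 109*n + 11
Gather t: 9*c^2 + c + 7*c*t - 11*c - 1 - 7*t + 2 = 9*c^2 - 10*c + t*(7*c - 7) + 1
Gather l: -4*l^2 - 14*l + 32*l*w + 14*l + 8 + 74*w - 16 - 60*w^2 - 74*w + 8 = -4*l^2 + 32*l*w - 60*w^2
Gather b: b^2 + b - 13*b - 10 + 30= b^2 - 12*b + 20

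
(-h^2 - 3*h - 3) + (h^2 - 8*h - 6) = -11*h - 9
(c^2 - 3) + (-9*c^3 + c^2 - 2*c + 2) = -9*c^3 + 2*c^2 - 2*c - 1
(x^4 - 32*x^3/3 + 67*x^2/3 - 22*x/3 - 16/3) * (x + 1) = x^5 - 29*x^4/3 + 35*x^3/3 + 15*x^2 - 38*x/3 - 16/3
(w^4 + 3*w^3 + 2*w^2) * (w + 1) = w^5 + 4*w^4 + 5*w^3 + 2*w^2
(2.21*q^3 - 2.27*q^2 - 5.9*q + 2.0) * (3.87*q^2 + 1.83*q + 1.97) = 8.5527*q^5 - 4.7406*q^4 - 22.6334*q^3 - 7.5289*q^2 - 7.963*q + 3.94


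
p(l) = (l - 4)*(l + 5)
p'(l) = 2*l + 1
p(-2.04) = -17.88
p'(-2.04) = -3.08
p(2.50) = -11.25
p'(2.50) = 6.00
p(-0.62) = -20.24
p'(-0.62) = -0.24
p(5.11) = 11.22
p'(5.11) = 11.22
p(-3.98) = -8.14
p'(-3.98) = -6.96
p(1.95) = -14.25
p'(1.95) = 4.90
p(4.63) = 6.07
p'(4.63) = 10.26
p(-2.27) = -17.12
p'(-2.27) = -3.54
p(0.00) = -20.00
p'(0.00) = 1.00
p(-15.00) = 190.00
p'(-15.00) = -29.00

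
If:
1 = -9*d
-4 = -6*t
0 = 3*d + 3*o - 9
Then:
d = -1/9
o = 28/9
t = 2/3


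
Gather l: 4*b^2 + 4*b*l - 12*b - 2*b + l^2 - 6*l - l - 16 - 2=4*b^2 - 14*b + l^2 + l*(4*b - 7) - 18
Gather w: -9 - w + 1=-w - 8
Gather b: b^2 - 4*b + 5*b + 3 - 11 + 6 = b^2 + b - 2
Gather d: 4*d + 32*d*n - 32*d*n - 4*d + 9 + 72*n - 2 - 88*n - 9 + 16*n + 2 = 0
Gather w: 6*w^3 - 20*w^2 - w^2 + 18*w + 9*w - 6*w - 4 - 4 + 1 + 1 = 6*w^3 - 21*w^2 + 21*w - 6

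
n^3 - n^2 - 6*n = n*(n - 3)*(n + 2)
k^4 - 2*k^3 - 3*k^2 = k^2*(k - 3)*(k + 1)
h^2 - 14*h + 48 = (h - 8)*(h - 6)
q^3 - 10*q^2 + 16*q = q*(q - 8)*(q - 2)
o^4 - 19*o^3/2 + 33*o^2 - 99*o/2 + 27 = (o - 3)^2*(o - 2)*(o - 3/2)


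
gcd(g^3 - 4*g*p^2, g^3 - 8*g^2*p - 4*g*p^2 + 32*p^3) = -g^2 + 4*p^2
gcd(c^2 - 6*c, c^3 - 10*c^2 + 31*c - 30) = 1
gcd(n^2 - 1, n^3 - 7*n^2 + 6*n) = n - 1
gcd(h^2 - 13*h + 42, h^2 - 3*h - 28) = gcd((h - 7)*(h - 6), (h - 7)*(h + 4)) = h - 7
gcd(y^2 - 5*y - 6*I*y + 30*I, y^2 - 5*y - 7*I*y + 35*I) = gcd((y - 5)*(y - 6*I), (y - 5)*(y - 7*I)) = y - 5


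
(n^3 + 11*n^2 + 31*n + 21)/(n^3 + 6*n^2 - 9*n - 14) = (n + 3)/(n - 2)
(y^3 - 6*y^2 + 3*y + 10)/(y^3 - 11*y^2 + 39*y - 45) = (y^2 - y - 2)/(y^2 - 6*y + 9)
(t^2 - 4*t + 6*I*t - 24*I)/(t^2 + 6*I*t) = (t - 4)/t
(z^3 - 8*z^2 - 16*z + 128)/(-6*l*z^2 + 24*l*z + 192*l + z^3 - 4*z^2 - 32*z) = (z - 4)/(-6*l + z)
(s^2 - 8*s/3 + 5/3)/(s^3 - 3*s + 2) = (s - 5/3)/(s^2 + s - 2)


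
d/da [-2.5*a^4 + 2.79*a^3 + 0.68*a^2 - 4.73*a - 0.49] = -10.0*a^3 + 8.37*a^2 + 1.36*a - 4.73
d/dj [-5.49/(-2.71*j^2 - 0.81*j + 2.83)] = (-29.7558*j - 4.4469)/(2.71*j^2 + 0.81*j - 2.83)^2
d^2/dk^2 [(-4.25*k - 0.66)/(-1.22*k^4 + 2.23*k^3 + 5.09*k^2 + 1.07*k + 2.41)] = (75.9084*k^7 - 165.35392*k^6 - 85.40883*k^5 + 288.343494*k^4 + 566.271136*k^3 - 138.757884*k^2 - 312.52083*k - 36.59999)/(1.815848*k^12 - 9.957396*k^11 - 4.527054*k^10 + 67.219793*k^9 + 25.592583*k^8 - 110.081406*k^7 - 146.713748*k^6 - 236.07942*k^5 - 218.043546*k^4 - 118.83473*k^3 - 96.967314*k^2 - 18.644001*k - 13.997521)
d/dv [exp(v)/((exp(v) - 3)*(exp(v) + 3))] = (-exp(2*v) - 9)*exp(v)/(exp(4*v) - 18*exp(2*v) + 81)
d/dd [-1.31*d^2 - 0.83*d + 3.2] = -2.62*d - 0.83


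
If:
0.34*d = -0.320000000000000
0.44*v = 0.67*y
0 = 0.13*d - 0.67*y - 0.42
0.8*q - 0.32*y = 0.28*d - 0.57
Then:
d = -0.94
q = -1.37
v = -1.23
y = -0.81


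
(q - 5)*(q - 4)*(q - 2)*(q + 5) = q^4 - 6*q^3 - 17*q^2 + 150*q - 200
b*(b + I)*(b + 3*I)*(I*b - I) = I*b^4 - 4*b^3 - I*b^3 + 4*b^2 - 3*I*b^2 + 3*I*b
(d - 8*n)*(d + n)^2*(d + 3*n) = d^4 - 3*d^3*n - 33*d^2*n^2 - 53*d*n^3 - 24*n^4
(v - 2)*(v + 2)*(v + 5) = v^3 + 5*v^2 - 4*v - 20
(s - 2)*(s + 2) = s^2 - 4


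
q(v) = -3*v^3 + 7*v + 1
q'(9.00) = -722.00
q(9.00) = -2123.00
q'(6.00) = -317.00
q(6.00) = -605.00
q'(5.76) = -291.60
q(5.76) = -531.99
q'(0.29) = 6.24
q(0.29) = 2.96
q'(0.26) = 6.39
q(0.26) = 2.77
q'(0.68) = 2.84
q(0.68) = 4.82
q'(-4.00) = -137.00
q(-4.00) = 165.00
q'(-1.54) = -14.34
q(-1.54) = 1.18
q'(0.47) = 5.01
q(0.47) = 3.98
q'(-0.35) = 5.90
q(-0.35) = -1.32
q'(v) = 7 - 9*v^2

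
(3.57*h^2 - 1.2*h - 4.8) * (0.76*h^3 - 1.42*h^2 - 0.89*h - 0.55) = 2.7132*h^5 - 5.9814*h^4 - 5.1213*h^3 + 5.9205*h^2 + 4.932*h + 2.64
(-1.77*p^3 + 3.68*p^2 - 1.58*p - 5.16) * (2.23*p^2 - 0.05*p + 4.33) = -3.9471*p^5 + 8.2949*p^4 - 11.3715*p^3 + 4.5066*p^2 - 6.5834*p - 22.3428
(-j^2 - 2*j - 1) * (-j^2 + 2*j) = j^4 - 3*j^2 - 2*j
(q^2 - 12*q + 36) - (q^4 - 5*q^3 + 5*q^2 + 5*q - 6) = -q^4 + 5*q^3 - 4*q^2 - 17*q + 42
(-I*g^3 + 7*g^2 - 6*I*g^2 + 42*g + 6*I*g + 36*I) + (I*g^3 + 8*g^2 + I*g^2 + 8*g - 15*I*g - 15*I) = 15*g^2 - 5*I*g^2 + 50*g - 9*I*g + 21*I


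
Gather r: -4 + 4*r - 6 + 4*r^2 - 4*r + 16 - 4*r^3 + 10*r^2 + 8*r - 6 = -4*r^3 + 14*r^2 + 8*r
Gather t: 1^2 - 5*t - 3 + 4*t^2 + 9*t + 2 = 4*t^2 + 4*t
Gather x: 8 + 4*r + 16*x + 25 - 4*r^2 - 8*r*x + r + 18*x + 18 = -4*r^2 + 5*r + x*(34 - 8*r) + 51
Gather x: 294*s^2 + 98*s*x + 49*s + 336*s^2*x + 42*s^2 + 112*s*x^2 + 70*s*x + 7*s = 336*s^2 + 112*s*x^2 + 56*s + x*(336*s^2 + 168*s)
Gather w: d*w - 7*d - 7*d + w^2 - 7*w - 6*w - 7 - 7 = -14*d + w^2 + w*(d - 13) - 14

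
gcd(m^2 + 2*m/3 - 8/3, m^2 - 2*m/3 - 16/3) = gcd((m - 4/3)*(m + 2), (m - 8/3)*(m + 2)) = m + 2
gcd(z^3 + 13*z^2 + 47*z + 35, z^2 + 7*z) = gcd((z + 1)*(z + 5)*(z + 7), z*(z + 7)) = z + 7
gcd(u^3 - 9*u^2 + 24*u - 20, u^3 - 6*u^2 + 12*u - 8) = u^2 - 4*u + 4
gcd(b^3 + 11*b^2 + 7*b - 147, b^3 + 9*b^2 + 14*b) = b + 7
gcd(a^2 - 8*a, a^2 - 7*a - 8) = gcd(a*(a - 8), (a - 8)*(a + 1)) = a - 8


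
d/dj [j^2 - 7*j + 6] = 2*j - 7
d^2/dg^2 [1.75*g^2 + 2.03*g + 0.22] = 3.50000000000000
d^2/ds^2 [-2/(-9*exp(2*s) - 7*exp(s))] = 2*(324*exp(2*s) + 189*exp(s) + 49)*exp(-s)/(729*exp(3*s) + 1701*exp(2*s) + 1323*exp(s) + 343)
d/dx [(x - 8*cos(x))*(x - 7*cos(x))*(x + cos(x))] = 14*x^2*sin(x) + 3*x^2 - 41*x*sin(2*x) - 28*x*cos(x) - 168*sin(x)*cos(x)^2 + 41*cos(x)^2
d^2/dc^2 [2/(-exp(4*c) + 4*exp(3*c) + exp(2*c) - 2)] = 8*(-2*(-2*exp(2*c) + 6*exp(c) + 1)^2*exp(2*c) + (4*exp(2*c) - 9*exp(c) - 1)*(exp(4*c) - 4*exp(3*c) - exp(2*c) + 2))*exp(2*c)/(exp(4*c) - 4*exp(3*c) - exp(2*c) + 2)^3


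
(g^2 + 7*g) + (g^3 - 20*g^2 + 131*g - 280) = g^3 - 19*g^2 + 138*g - 280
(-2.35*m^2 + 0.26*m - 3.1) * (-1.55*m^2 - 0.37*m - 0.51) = 3.6425*m^4 + 0.4665*m^3 + 5.9073*m^2 + 1.0144*m + 1.581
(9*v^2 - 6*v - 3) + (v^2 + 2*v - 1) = 10*v^2 - 4*v - 4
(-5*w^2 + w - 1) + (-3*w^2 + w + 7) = -8*w^2 + 2*w + 6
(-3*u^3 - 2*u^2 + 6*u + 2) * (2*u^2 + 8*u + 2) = -6*u^5 - 28*u^4 - 10*u^3 + 48*u^2 + 28*u + 4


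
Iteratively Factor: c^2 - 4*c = (c)*(c - 4)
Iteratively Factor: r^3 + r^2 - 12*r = (r)*(r^2 + r - 12) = r*(r + 4)*(r - 3)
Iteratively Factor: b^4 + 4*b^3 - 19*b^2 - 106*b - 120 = (b + 4)*(b^3 - 19*b - 30) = (b + 3)*(b + 4)*(b^2 - 3*b - 10) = (b + 2)*(b + 3)*(b + 4)*(b - 5)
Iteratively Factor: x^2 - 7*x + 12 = (x - 4)*(x - 3)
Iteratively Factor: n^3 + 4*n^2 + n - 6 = (n - 1)*(n^2 + 5*n + 6) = (n - 1)*(n + 3)*(n + 2)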